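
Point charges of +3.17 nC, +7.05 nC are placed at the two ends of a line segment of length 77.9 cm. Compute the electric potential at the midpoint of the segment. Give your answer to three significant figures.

236 V

Electric potential is a scalar, so the contributions from each charge add algebraically: V = Σ kqᵢ/rᵢ.
Each charge is 0.390 m from the midpoint.
V = k[(3.17×10⁻⁹)/(0.390) + (7.05×10⁻⁹)/(0.390)] = 236 V.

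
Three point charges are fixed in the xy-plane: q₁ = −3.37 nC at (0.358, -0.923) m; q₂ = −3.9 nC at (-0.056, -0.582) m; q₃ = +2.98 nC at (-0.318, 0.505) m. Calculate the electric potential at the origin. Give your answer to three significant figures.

Electric potential is a scalar, so the contributions from each charge add algebraically: V = Σ kqᵢ/rᵢ.
Distances from the field point to each charge: r₁ = 0.990 m, r₂ = 0.585 m, r₃ = 0.597 m.
V = k[(-3.37×10⁻⁹)/(0.990) + (-3.90×10⁻⁹)/(0.585) + (2.98×10⁻⁹)/(0.597)] = -45.7 V.

-45.7 V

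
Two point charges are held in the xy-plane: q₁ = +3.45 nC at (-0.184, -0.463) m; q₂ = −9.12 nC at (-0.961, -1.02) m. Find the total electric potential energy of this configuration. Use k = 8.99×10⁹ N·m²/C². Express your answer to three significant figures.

-2.96×10⁻⁷ J

The work to assemble the configuration equals its total potential energy, U = Σ kqᵢqⱼ/rᵢⱼ over all pairs.
Pair separations: r₁₂ = 0.956 m.
U = (-2.96×10⁻⁷) = -2.96×10⁻⁷ J.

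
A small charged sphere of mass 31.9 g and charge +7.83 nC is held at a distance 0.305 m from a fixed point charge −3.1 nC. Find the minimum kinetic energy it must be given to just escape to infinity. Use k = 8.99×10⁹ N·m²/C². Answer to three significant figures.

7.15×10⁻⁷ J

To just escape, total mechanical energy must reach zero at infinity: ½mv²_min + U = 0, so ½mv²_min = −U = |kQq|/r.
|U| = |kQq|/r = (8.99×10⁹ N·m²/C²)(3.10×10⁻⁹)(7.83×10⁻⁹)/(0.305) = 7.15×10⁻⁷ J.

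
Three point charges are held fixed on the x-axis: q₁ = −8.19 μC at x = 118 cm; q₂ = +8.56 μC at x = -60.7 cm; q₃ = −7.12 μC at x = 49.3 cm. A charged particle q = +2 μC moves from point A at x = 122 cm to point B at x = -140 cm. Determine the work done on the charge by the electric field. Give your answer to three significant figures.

The work done by the electric force is W_field = −ΔU = −q(V_B − V_A) = q(V_A − V_B).
At A: distances to the source charges are 0.0400 m, 1.83 m, 0.727 m; V_A = Σ kqᵢ/rᵢ = -1.89×10⁶ V.
At B: distances to the source charges are 2.58 m, 0.793 m, 1.89 m; V_B = Σ kqᵢ/rᵢ = 3.47×10⁴ V.
ΔV = V_B − V_A = 1.92×10⁶ V.
W_field = −qΔV = −(2.00×10⁻⁶ C)(1.92×10⁶ V) = -3.84 J.

-3.84 J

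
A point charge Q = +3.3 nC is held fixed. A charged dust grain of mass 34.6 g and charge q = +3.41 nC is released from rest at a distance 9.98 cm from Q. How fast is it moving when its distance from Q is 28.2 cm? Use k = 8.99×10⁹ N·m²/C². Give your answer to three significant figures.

Only the electrostatic force acts, so mechanical energy is conserved: ½mv² = U₁ − U₂ = kQq(1/r₁ − 1/r₂).
U₁ − U₂ = (8.99×10⁹ N·m²/C²)(3.30×10⁻⁹ C)(3.41×10⁻⁹ C)(1/0.0998 − 1/0.282) = 6.55×10⁻⁷ J.
v = √(2·6.55×10⁻⁷/0.0346) = 6.15×10⁻³ m/s.

6.15×10⁻³ m/s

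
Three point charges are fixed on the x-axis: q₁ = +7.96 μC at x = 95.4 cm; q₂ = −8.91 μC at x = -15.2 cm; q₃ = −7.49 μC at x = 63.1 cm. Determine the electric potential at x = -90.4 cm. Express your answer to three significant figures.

-1.12×10⁵ V

Electric potential is a scalar, so the contributions from each charge add algebraically: V = Σ kqᵢ/rᵢ.
Distances from the field point to each charge: r₁ = 1.86 m, r₂ = 0.752 m, r₃ = 1.54 m.
V = k[(7.96×10⁻⁶)/(1.86) + (-8.91×10⁻⁶)/(0.752) + (-7.49×10⁻⁶)/(1.54)] = -1.12×10⁵ V.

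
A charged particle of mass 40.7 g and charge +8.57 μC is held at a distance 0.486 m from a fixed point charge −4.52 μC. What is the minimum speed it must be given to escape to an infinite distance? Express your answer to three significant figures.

5.93 m/s

To just escape, total mechanical energy must reach zero at infinity: ½mv²_min + U = 0, so ½mv²_min = −U = |kQq|/r.
|U| = |kQq|/r = (8.99×10⁹ N·m²/C²)(4.52×10⁻⁶)(8.57×10⁻⁶)/(0.486) = 0.717 J.
v_min = √(2|U|/m) = √(2·0.717/0.0407) = 5.93 m/s.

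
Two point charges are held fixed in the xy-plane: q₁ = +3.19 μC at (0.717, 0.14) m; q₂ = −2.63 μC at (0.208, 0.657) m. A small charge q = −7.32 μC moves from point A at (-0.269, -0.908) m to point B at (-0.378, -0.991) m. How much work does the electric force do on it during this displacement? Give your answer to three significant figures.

The work done by the electric force is W_field = −ΔU = −q(V_B − V_A) = q(V_A − V_B).
At A: distances to the source charges are 1.44 m, 1.64 m; V_A = Σ kqᵢ/rᵢ = 5480 V.
At B: distances to the source charges are 1.57 m, 1.75 m; V_B = Σ kqᵢ/rᵢ = 4700 V.
ΔV = V_B − V_A = -779 V.
W_field = −qΔV = −(-7.32×10⁻⁶ C)(-779 V) = -5.70×10⁻³ J.

-5.70×10⁻³ J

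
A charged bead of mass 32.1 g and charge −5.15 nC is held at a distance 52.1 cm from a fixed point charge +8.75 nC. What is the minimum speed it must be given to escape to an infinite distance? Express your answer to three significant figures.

To just escape, total mechanical energy must reach zero at infinity: ½mv²_min + U = 0, so ½mv²_min = −U = |kQq|/r.
|U| = |kQq|/r = (8.99×10⁹ N·m²/C²)(8.75×10⁻⁹)(5.15×10⁻⁹)/(0.521) = 7.78×10⁻⁷ J.
v_min = √(2|U|/m) = √(2·7.78×10⁻⁷/0.0321) = 6.96×10⁻³ m/s.

6.96×10⁻³ m/s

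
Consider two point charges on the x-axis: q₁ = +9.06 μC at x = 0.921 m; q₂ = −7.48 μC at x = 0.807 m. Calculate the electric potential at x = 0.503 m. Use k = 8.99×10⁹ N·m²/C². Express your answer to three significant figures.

The total potential is the scalar sum of each charge's contribution, V = Σ kqᵢ/rᵢ.
Distances from the field point to each charge: r₁ = 0.418 m, r₂ = 0.304 m.
V = k[(9.06×10⁻⁶)/(0.418) + (-7.48×10⁻⁶)/(0.304)] = -2.63×10⁴ V.

-2.63×10⁴ V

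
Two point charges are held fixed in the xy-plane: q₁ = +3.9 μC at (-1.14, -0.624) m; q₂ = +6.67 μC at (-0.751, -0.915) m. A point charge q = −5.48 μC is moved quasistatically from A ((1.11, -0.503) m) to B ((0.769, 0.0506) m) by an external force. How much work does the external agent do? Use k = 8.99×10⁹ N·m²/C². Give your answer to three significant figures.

-0.0197 J

For quasistatic motion the external work equals the change in potential energy: W_ext = qΔV = q(V_B − V_A).
At A: distances to the source charges are 2.25 m, 1.91 m; V_A = Σ kqᵢ/rᵢ = 4.70×10⁴ V.
At B: distances to the source charges are 2.02 m, 1.80 m; V_B = Σ kqᵢ/rᵢ = 5.06×10⁴ V.
ΔV = V_B − V_A = 3600 V.
W_ext = qΔV = (-5.48×10⁻⁶ C)(3600 V) = -0.0197 J.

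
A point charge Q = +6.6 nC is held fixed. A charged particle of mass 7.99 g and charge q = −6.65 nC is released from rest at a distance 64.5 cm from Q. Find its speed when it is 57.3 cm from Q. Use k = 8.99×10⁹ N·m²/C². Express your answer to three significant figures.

4.39×10⁻³ m/s

Only the electrostatic force acts, so mechanical energy is conserved: ½mv² = U₁ − U₂ = kQq(1/r₁ − 1/r₂).
U₁ − U₂ = (8.99×10⁹ N·m²/C²)(6.60×10⁻⁹ C)(-6.65×10⁻⁹ C)(1/0.645 − 1/0.573) = 7.69×10⁻⁸ J.
v = √(2·7.69×10⁻⁸/7.99×10⁻³) = 4.39×10⁻³ m/s.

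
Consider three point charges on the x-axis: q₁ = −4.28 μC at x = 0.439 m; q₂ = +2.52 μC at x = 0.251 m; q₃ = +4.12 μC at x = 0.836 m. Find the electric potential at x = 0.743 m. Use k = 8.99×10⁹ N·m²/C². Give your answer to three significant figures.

3.18×10⁵ V

Electric potential is a scalar, so the contributions from each charge add algebraically: V = Σ kqᵢ/rᵢ.
Distances from the field point to each charge: r₁ = 0.304 m, r₂ = 0.492 m, r₃ = 0.0930 m.
V = k[(-4.28×10⁻⁶)/(0.304) + (2.52×10⁻⁶)/(0.492) + (4.12×10⁻⁶)/(0.0930)] = 3.18×10⁵ V.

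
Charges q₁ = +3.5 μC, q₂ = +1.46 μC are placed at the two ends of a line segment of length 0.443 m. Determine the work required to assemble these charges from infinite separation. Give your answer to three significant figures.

The assembly work is the sum of pairwise potential energies, U = Σ_{i<j} kqᵢqⱼ/rᵢⱼ.
The separation is r = 0.443 m.
U = (0.104) = 0.104 J.

0.104 J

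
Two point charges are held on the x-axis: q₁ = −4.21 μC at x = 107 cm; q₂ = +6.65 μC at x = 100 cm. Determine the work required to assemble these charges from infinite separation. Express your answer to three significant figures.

The assembly work is the sum of pairwise potential energies, U = Σ_{i<j} kqᵢqⱼ/rᵢⱼ.
Pair separations: r₁₂ = 0.0700 m.
U = (-3.60) = -3.60 J.

-3.60 J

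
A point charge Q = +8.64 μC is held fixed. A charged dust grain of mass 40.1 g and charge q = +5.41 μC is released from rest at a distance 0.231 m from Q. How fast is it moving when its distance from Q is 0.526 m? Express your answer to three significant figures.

7.13 m/s

Only the electrostatic force acts, so mechanical energy is conserved: ½mv² = U₁ − U₂ = kQq(1/r₁ − 1/r₂).
U₁ − U₂ = (8.99×10⁹ N·m²/C²)(8.64×10⁻⁶ C)(5.41×10⁻⁶ C)(1/0.231 − 1/0.526) = 1.02 J.
v = √(2·1.02/0.0401) = 7.13 m/s.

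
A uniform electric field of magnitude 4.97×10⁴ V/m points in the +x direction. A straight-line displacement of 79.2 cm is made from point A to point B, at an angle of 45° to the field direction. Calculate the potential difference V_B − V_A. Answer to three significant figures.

Only the component of displacement along E changes the potential: ΔV = −E·d·cosθ.
ΔV = −(4.97×10⁴ V/m)(0.792 m)cos45° = -2.78×10⁴ V.

-2.78×10⁴ V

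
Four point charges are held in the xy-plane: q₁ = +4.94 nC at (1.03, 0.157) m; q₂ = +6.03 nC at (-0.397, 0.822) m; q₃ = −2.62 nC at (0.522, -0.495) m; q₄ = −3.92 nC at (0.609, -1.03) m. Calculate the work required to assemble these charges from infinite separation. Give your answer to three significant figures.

-1.28×10⁻⁷ J

The assembly work is the sum of pairwise potential energies, U = Σ_{i<j} kqᵢqⱼ/rᵢⱼ.
Pair separations: r₁₂ = 1.57 m, r₁₃ = 0.827 m, r₁₄ = 1.26 m, r₂₃ = 1.61 m, r₂₄ = 2.11 m, r₃₄ = 0.542 m.
Summing all 6 pair terms gives U = -1.28×10⁻⁷ J.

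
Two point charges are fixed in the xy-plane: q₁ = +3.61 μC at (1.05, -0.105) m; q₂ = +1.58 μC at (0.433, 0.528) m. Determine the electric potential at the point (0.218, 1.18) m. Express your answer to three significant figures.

4.19×10⁴ V

Electric potential is a scalar, so the contributions from each charge add algebraically: V = Σ kqᵢ/rᵢ.
Distances from the field point to each charge: r₁ = 1.53 m, r₂ = 0.687 m.
V = k[(3.61×10⁻⁶)/(1.53) + (1.58×10⁻⁶)/(0.687)] = 4.19×10⁴ V.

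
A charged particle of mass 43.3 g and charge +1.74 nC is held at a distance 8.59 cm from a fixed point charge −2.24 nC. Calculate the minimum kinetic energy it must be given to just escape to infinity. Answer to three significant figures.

4.08×10⁻⁷ J

To just escape, total mechanical energy must reach zero at infinity: ½mv²_min + U = 0, so ½mv²_min = −U = |kQq|/r.
|U| = |kQq|/r = (8.99×10⁹ N·m²/C²)(2.24×10⁻⁹)(1.74×10⁻⁹)/(0.0859) = 4.08×10⁻⁷ J.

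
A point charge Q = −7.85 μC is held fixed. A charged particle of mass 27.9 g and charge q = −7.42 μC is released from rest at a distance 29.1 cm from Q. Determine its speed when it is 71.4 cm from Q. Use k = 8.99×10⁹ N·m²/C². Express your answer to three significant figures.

Only the electrostatic force acts, so mechanical energy is conserved: ½mv² = U₁ − U₂ = kQq(1/r₁ − 1/r₂).
U₁ − U₂ = (8.99×10⁹ N·m²/C²)(-7.85×10⁻⁶ C)(-7.42×10⁻⁶ C)(1/0.291 − 1/0.714) = 1.07 J.
v = √(2·1.07/0.0279) = 8.74 m/s.

8.74 m/s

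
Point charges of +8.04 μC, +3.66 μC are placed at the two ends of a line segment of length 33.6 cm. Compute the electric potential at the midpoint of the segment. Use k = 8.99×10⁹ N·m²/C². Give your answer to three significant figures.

6.26×10⁵ V

Electric potential is a scalar, so the contributions from each charge add algebraically: V = Σ kqᵢ/rᵢ.
Each charge is 0.168 m from the midpoint.
V = k[(8.04×10⁻⁶)/(0.168) + (3.66×10⁻⁶)/(0.168)] = 6.26×10⁵ V.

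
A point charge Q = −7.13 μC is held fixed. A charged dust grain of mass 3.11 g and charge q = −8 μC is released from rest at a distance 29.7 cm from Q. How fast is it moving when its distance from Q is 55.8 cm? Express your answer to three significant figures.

22.8 m/s

Only the electrostatic force acts, so mechanical energy is conserved: ½mv² = U₁ − U₂ = kQq(1/r₁ − 1/r₂).
U₁ − U₂ = (8.99×10⁹ N·m²/C²)(-7.13×10⁻⁶ C)(-8.00×10⁻⁶ C)(1/0.297 − 1/0.558) = 0.808 J.
v = √(2·0.808/3.11×10⁻³) = 22.8 m/s.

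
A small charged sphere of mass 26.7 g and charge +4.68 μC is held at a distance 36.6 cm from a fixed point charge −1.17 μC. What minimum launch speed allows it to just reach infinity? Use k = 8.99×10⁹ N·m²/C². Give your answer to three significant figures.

To just escape, total mechanical energy must reach zero at infinity: ½mv²_min + U = 0, so ½mv²_min = −U = |kQq|/r.
|U| = |kQq|/r = (8.99×10⁹ N·m²/C²)(1.17×10⁻⁶)(4.68×10⁻⁶)/(0.366) = 0.134 J.
v_min = √(2|U|/m) = √(2·0.134/0.0267) = 3.17 m/s.

3.17 m/s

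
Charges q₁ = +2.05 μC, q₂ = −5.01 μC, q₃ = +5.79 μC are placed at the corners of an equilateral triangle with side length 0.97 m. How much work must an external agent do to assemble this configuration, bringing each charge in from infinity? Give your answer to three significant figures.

The assembly work is the sum of pairwise potential energies, U = Σ_{i<j} kqᵢqⱼ/rᵢⱼ.
All three pair separations equal the side length, 0.970 m.
U = (-0.0952) + (0.110) + (-0.269) = -0.254 J.

-0.254 J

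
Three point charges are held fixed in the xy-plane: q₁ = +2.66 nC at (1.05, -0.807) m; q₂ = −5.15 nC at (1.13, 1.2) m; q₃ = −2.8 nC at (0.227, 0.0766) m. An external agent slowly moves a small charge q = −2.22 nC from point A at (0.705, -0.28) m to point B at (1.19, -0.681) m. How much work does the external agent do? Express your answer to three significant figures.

For quasistatic motion the external work equals the change in potential energy: W_ext = qΔV = q(V_B − V_A).
At A: distances to the source charges are 0.630 m, 1.54 m, 0.596 m; V_A = Σ kqᵢ/rᵢ = -34.3 V.
At B: distances to the source charges are 0.188 m, 1.88 m, 1.23 m; V_B = Σ kqᵢ/rᵢ = 81.8 V.
ΔV = V_B − V_A = 116 V.
W_ext = qΔV = (-2.22×10⁻⁹ C)(116 V) = -2.58×10⁻⁷ J.

-2.58×10⁻⁷ J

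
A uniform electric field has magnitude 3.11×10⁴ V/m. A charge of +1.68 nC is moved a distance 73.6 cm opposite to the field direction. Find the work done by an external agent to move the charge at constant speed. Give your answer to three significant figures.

3.85×10⁻⁵ J

The potential change for a displacement 73.6 cm opposite to the field direction is ΔV = +Ed = 2.29×10⁴ V.
W_ext = qΔV = 3.85×10⁻⁵ J.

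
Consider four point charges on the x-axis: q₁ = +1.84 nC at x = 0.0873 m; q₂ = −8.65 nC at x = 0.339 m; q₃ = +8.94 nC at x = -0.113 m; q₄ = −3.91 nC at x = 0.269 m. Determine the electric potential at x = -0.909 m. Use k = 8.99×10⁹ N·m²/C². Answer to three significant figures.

25.4 V

Electric potential is a scalar, so the contributions from each charge add algebraically: V = Σ kqᵢ/rᵢ.
Distances from the field point to each charge: r₁ = 0.996 m, r₂ = 1.25 m, r₃ = 0.796 m, r₄ = 1.18 m.
V = k[(1.84×10⁻⁹)/(0.996) + (-8.65×10⁻⁹)/(1.25) + (8.94×10⁻⁹)/(0.796) + (-3.91×10⁻⁹)/(1.18)] = 25.4 V.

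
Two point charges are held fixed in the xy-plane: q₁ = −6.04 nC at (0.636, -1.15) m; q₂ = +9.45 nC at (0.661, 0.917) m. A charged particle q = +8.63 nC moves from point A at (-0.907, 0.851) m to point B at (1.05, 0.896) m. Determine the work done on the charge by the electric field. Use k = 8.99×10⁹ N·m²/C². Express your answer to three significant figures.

-1.38×10⁻⁶ J

The work done by the electric force is W_field = −ΔU = −q(V_B − V_A) = q(V_A − V_B).
At A: distances to the source charges are 2.53 m, 1.57 m; V_A = Σ kqᵢ/rᵢ = 32.6 V.
At B: distances to the source charges are 2.09 m, 0.390 m; V_B = Σ kqᵢ/rᵢ = 192 V.
ΔV = V_B − V_A = 159 V.
W_field = −qΔV = −(8.63×10⁻⁹ C)(159 V) = -1.38×10⁻⁶ J.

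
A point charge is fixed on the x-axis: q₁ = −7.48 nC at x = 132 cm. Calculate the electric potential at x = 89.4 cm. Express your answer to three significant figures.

-158 V

The total potential is the scalar sum of each charge's contribution, V = Σ kqᵢ/rᵢ.
V = k[(-7.48×10⁻⁹)/(0.426)] = -158 V.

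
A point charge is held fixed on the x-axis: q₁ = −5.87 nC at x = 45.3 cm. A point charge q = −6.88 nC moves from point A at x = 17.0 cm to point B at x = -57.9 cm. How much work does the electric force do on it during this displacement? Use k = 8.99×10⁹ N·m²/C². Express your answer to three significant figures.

9.31×10⁻⁷ J

The work done by the electric force is W_field = −ΔU = −q(V_B − V_A) = q(V_A − V_B).
At A: distance to the source charge is 0.283 m; V_A = kq₁/r = -186 V.
At B: distance to the source charge is 1.03 m; V_B = kq₁/r = -51.1 V.
ΔV = V_B − V_A = 135 V.
W_field = −qΔV = −(-6.88×10⁻⁹ C)(135 V) = 9.31×10⁻⁷ J.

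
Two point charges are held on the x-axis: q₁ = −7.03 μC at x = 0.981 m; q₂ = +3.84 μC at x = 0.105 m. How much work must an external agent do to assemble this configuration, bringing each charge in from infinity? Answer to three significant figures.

The assembly work is the sum of pairwise potential energies, U = Σ_{i<j} kqᵢqⱼ/rᵢⱼ.
Pair separations: r₁₂ = 0.876 m.
U = (-0.277) = -0.277 J.

-0.277 J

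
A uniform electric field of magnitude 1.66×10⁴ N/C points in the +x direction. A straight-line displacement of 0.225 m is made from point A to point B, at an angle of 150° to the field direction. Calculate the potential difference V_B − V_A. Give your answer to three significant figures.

3230 V

Only the component of displacement along E changes the potential: ΔV = −E·d·cosθ.
ΔV = −(1.66×10⁴ V/m)(0.225 m)cos150° = 3230 V.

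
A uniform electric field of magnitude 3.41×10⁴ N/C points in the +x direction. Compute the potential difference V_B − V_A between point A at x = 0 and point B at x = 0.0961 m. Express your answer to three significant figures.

-3280 V

In a uniform field, potential decreases in the direction of E: V_B − V_A = −E·Δx.
V_B − V_A = −(3.41×10⁴ V/m)(0.0961 m) = -3280 V.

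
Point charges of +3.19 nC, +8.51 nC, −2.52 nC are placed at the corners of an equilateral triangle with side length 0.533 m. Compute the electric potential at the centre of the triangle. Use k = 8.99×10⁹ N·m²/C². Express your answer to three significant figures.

268 V

Electric potential is a scalar, so the contributions from each charge add algebraically: V = Σ kqᵢ/rᵢ.
The distance from each vertex to the centroid is a/√3 = 0.308 m.
V = k[(3.19×10⁻⁹)/(0.308) + (8.51×10⁻⁹)/(0.308) + (-2.52×10⁻⁹)/(0.308)] = 268 V.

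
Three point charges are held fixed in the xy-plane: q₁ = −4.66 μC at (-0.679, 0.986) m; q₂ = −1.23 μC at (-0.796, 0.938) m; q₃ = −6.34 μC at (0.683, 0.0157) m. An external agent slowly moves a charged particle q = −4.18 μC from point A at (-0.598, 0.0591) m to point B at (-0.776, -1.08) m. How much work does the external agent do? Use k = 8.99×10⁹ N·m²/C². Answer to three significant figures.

For quasistatic motion the external work equals the change in potential energy: W_ext = qΔV = q(V_B − V_A).
At A: distances to the source charges are 0.930 m, 0.901 m, 1.28 m; V_A = Σ kqᵢ/rᵢ = -1.02×10⁵ V.
At B: distances to the source charges are 2.07 m, 2.02 m, 1.82 m; V_B = Σ kqᵢ/rᵢ = -5.70×10⁴ V.
ΔV = V_B − V_A = 4.48×10⁴ V.
W_ext = qΔV = (-4.18×10⁻⁶ C)(4.48×10⁴ V) = -0.187 J.

-0.187 J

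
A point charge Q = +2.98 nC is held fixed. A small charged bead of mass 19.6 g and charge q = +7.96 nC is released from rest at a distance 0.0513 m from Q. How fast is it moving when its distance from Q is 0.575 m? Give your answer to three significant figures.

Only the electrostatic force acts, so mechanical energy is conserved: ½mv² = U₁ − U₂ = kQq(1/r₁ − 1/r₂).
U₁ − U₂ = (8.99×10⁹ N·m²/C²)(2.98×10⁻⁹ C)(7.96×10⁻⁹ C)(1/0.0513 − 1/0.575) = 3.79×10⁻⁶ J.
v = √(2·3.79×10⁻⁶/0.0196) = 0.0197 m/s.

0.0197 m/s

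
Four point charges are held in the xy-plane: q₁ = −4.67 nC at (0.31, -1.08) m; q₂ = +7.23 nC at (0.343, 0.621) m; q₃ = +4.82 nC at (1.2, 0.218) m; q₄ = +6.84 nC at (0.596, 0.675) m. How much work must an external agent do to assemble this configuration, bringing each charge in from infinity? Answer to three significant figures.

The work to assemble the configuration equals its total potential energy, U = Σ kqᵢqⱼ/rᵢⱼ over all pairs.
Pair separations: r₁₂ = 1.70 m, r₁₃ = 1.57 m, r₁₄ = 1.78 m, r₂₃ = 0.947 m, r₂₄ = 0.259 m, r₃₄ = 0.757 m.
Summing all 6 pair terms gives U = 1.97×10⁻⁶ J.

1.97×10⁻⁶ J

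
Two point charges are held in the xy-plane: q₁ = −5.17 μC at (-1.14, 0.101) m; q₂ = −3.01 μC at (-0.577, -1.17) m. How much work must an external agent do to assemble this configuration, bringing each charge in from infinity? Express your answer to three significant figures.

0.101 J

The work to assemble the configuration equals its total potential energy, U = Σ kqᵢqⱼ/rᵢⱼ over all pairs.
Pair separations: r₁₂ = 1.39 m.
U = (0.101) = 0.101 J.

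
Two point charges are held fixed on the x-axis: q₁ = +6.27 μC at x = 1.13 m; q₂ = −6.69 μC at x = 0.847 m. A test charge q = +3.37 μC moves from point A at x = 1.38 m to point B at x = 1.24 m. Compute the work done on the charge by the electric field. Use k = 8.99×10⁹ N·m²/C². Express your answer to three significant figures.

The work done by the electric force is W_field = −ΔU = −q(V_B − V_A) = q(V_A − V_B).
At A: distances to the source charges are 0.250 m, 0.533 m; V_A = Σ kqᵢ/rᵢ = 1.13×10⁵ V.
At B: distances to the source charges are 0.110 m, 0.393 m; V_B = Σ kqᵢ/rᵢ = 3.59×10⁵ V.
ΔV = V_B − V_A = 2.47×10⁵ V.
W_field = −qΔV = −(3.37×10⁻⁶ C)(2.47×10⁵ V) = -0.832 J.

-0.832 J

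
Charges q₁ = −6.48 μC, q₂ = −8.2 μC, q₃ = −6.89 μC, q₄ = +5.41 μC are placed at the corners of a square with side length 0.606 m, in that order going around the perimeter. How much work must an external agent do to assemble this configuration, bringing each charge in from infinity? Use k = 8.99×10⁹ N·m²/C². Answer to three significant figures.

The assembly work is the sum of pairwise potential energies, U = Σ_{i<j} kqᵢqⱼ/rᵢⱼ.
The four side pairs have separation 0.606 m and the two diagonal pairs 0.857 m.
Summing all 6 pair terms gives U = 0.556 J.

0.556 J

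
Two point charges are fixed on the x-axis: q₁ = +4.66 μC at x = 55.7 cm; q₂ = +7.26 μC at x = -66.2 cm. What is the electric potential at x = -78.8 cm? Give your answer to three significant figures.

5.49×10⁵ V

Electric potential is a scalar, so the contributions from each charge add algebraically: V = Σ kqᵢ/rᵢ.
Distances from the field point to each charge: r₁ = 1.34 m, r₂ = 0.126 m.
V = k[(4.66×10⁻⁶)/(1.34) + (7.26×10⁻⁶)/(0.126)] = 5.49×10⁵ V.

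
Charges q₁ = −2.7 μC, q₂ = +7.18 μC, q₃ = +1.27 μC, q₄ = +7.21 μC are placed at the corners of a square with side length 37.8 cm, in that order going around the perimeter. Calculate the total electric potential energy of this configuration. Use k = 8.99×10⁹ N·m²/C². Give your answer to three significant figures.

0.324 J

The assembly work is the sum of pairwise potential energies, U = Σ_{i<j} kqᵢqⱼ/rᵢⱼ.
The four side pairs have separation 0.378 m and the two diagonal pairs 0.535 m.
Summing all 6 pair terms gives U = 0.324 J.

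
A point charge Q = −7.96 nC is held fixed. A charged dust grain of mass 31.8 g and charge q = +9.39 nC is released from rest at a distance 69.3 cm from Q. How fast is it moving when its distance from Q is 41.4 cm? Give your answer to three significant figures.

Only the electrostatic force acts, so mechanical energy is conserved: ½mv² = U₁ − U₂ = kQq(1/r₁ − 1/r₂).
U₁ − U₂ = (8.99×10⁹ N·m²/C²)(-7.96×10⁻⁹ C)(9.39×10⁻⁹ C)(1/0.693 − 1/0.414) = 6.53×10⁻⁷ J.
v = √(2·6.53×10⁻⁷/0.0318) = 6.41×10⁻³ m/s.

6.41×10⁻³ m/s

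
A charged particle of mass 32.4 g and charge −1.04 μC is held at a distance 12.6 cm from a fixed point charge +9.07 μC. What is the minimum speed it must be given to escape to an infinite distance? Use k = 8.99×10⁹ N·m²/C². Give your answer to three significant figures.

To just escape, total mechanical energy must reach zero at infinity: ½mv²_min + U = 0, so ½mv²_min = −U = |kQq|/r.
|U| = |kQq|/r = (8.99×10⁹ N·m²/C²)(9.07×10⁻⁶)(1.04×10⁻⁶)/(0.126) = 0.673 J.
v_min = √(2|U|/m) = √(2·0.673/0.0324) = 6.45 m/s.

6.45 m/s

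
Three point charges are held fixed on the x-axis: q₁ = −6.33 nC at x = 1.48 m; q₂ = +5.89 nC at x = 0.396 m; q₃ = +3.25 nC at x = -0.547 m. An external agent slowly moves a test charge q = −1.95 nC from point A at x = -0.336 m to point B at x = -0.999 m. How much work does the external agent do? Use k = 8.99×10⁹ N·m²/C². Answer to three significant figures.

1.95×10⁻⁷ J

For quasistatic motion the external work equals the change in potential energy: W_ext = qΔV = q(V_B − V_A).
At A: distances to the source charges are 1.82 m, 0.732 m, 0.211 m; V_A = Σ kqᵢ/rᵢ = 179 V.
At B: distances to the source charges are 2.48 m, 1.40 m, 0.452 m; V_B = Σ kqᵢ/rᵢ = 79.6 V.
ΔV = V_B − V_A = -99.8 V.
W_ext = qΔV = (-1.95×10⁻⁹ C)(-99.8 V) = 1.95×10⁻⁷ J.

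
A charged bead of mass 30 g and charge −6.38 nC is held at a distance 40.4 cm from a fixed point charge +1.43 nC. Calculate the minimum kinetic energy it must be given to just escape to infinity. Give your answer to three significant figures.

To just escape, total mechanical energy must reach zero at infinity: ½mv²_min + U = 0, so ½mv²_min = −U = |kQq|/r.
|U| = |kQq|/r = (8.99×10⁹ N·m²/C²)(1.43×10⁻⁹)(6.38×10⁻⁹)/(0.404) = 2.03×10⁻⁷ J.

2.03×10⁻⁷ J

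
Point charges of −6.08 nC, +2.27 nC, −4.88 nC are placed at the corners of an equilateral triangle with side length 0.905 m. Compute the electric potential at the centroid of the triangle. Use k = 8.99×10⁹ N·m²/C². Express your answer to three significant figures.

The total potential is the scalar sum of each charge's contribution, V = Σ kqᵢ/rᵢ.
The distance from each vertex to the centroid is a/√3 = 0.523 m.
V = k[(-6.08×10⁻⁹)/(0.523) + (2.27×10⁻⁹)/(0.523) + (-4.88×10⁻⁹)/(0.523)] = -150 V.

-150 V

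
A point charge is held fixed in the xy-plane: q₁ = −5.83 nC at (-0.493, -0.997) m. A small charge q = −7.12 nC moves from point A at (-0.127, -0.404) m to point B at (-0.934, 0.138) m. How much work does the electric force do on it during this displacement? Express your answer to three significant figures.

2.29×10⁻⁷ J

The work done by the electric force is W_field = −ΔU = −q(V_B − V_A) = q(V_A − V_B).
At A: distance to the source charge is 0.697 m; V_A = kq₁/r = -75.2 V.
At B: distance to the source charge is 1.22 m; V_B = kq₁/r = -43.0 V.
ΔV = V_B − V_A = 32.2 V.
W_field = −qΔV = −(-7.12×10⁻⁹ C)(32.2 V) = 2.29×10⁻⁷ J.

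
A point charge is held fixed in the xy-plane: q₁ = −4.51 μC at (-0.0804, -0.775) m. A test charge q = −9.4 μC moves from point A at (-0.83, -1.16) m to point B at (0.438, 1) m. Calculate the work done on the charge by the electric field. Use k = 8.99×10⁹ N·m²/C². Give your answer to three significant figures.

The work done by the electric force is W_field = −ΔU = −q(V_B − V_A) = q(V_A − V_B).
At A: distance to the source charge is 0.843 m; V_A = kq₁/r = -4.81×10⁴ V.
At B: distance to the source charge is 1.85 m; V_B = kq₁/r = -2.19×10⁴ V.
ΔV = V_B − V_A = 2.62×10⁴ V.
W_field = −qΔV = −(-9.40×10⁻⁶ C)(2.62×10⁴ V) = 0.246 J.

0.246 J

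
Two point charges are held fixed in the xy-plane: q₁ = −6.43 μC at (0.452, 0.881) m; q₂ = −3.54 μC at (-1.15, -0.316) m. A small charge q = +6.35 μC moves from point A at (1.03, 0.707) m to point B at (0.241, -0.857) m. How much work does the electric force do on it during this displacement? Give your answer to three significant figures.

-0.347 J

The work done by the electric force is W_field = −ΔU = −q(V_B − V_A) = q(V_A − V_B).
At A: distances to the source charges are 0.604 m, 2.41 m; V_A = Σ kqᵢ/rᵢ = -1.09×10⁵ V.
At B: distances to the source charges are 1.75 m, 1.49 m; V_B = Σ kqᵢ/rᵢ = -5.43×10⁴ V.
ΔV = V_B − V_A = 5.46×10⁴ V.
W_field = −qΔV = −(6.35×10⁻⁶ C)(5.46×10⁴ V) = -0.347 J.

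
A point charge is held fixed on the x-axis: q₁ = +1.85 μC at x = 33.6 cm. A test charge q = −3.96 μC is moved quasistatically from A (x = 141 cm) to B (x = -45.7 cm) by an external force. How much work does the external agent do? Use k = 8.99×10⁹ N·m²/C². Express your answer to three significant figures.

For quasistatic motion the external work equals the change in potential energy: W_ext = qΔV = q(V_B − V_A).
At A: distance to the source charge is 1.07 m; V_A = kq₁/r = 1.55×10⁴ V.
At B: distance to the source charge is 0.793 m; V_B = kq₁/r = 2.10×10⁴ V.
ΔV = V_B − V_A = 5490 V.
W_ext = qΔV = (-3.96×10⁻⁶ C)(5490 V) = -0.0217 J.

-0.0217 J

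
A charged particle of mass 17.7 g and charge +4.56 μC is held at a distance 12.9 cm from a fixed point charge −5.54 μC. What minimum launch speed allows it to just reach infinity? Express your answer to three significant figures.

To just escape, total mechanical energy must reach zero at infinity: ½mv²_min + U = 0, so ½mv²_min = −U = |kQq|/r.
|U| = |kQq|/r = (8.99×10⁹ N·m²/C²)(5.54×10⁻⁶)(4.56×10⁻⁶)/(0.129) = 1.76 J.
v_min = √(2|U|/m) = √(2·1.76/0.0177) = 14.1 m/s.

14.1 m/s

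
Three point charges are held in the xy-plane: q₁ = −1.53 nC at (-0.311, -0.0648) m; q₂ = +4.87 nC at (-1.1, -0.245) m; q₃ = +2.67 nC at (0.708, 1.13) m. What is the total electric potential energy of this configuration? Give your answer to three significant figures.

The work to assemble the configuration equals its total potential energy, U = Σ kqᵢqⱼ/rᵢⱼ over all pairs.
Pair separations: r₁₂ = 0.809 m, r₁₃ = 1.57 m, r₂₃ = 2.27 m.
U = (-8.28×10⁻⁸) + (-2.34×10⁻⁸) + (5.15×10⁻⁸) = -5.47×10⁻⁸ J.

-5.47×10⁻⁸ J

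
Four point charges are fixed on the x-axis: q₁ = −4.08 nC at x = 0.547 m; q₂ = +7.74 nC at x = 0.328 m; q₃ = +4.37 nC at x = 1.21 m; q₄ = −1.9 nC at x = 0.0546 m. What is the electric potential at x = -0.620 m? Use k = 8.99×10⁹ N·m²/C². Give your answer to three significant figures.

The total potential is the scalar sum of each charge's contribution, V = Σ kqᵢ/rᵢ.
Distances from the field point to each charge: r₁ = 1.17 m, r₂ = 0.948 m, r₃ = 1.83 m, r₄ = 0.675 m.
V = k[(-4.08×10⁻⁹)/(1.17) + (7.74×10⁻⁹)/(0.948) + (4.37×10⁻⁹)/(1.83) + (-1.90×10⁻⁹)/(0.675)] = 38.1 V.

38.1 V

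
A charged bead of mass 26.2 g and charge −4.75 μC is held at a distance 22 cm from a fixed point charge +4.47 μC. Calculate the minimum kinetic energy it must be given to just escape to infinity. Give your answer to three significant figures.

0.868 J

To just escape, total mechanical energy must reach zero at infinity: ½mv²_min + U = 0, so ½mv²_min = −U = |kQq|/r.
|U| = |kQq|/r = (8.99×10⁹ N·m²/C²)(4.47×10⁻⁶)(4.75×10⁻⁶)/(0.220) = 0.868 J.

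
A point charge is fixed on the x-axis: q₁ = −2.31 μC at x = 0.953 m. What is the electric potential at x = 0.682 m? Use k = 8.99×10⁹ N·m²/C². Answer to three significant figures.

-7.66×10⁴ V

Electric potential is a scalar, so the contributions from each charge add algebraically: V = Σ kqᵢ/rᵢ.
V = k[(-2.31×10⁻⁶)/(0.271)] = -7.66×10⁴ V.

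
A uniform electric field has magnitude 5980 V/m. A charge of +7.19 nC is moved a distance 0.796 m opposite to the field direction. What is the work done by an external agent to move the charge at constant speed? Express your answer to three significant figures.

3.42×10⁻⁵ J

The potential change for a displacement 0.796 m opposite to the field direction is ΔV = +Ed = 4760 V.
W_ext = qΔV = 3.42×10⁻⁵ J.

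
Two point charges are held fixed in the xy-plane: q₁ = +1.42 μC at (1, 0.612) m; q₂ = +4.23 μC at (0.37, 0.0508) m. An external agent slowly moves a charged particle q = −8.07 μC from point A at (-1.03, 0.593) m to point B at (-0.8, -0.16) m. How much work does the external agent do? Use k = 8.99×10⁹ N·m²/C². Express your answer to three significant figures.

-0.0556 J

For quasistatic motion the external work equals the change in potential energy: W_ext = qΔV = q(V_B − V_A).
At A: distances to the source charges are 2.03 m, 1.50 m; V_A = Σ kqᵢ/rᵢ = 3.16×10⁴ V.
At B: distances to the source charges are 1.96 m, 1.19 m; V_B = Σ kqᵢ/rᵢ = 3.85×10⁴ V.
ΔV = V_B − V_A = 6890 V.
W_ext = qΔV = (-8.07×10⁻⁶ C)(6890 V) = -0.0556 J.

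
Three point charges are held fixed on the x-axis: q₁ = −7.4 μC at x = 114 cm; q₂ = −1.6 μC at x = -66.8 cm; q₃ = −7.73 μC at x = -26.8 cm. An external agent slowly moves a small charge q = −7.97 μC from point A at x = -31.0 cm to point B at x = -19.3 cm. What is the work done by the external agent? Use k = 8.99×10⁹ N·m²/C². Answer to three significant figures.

For quasistatic motion the external work equals the change in potential energy: W_ext = qΔV = q(V_B − V_A).
At A: distances to the source charges are 1.45 m, 0.358 m, 0.0420 m; V_A = Σ kqᵢ/rᵢ = -1.74×10⁶ V.
At B: distances to the source charges are 1.33 m, 0.475 m, 0.0750 m; V_B = Σ kqᵢ/rᵢ = -1.01×10⁶ V.
ΔV = V_B − V_A = 7.34×10⁵ V.
W_ext = qΔV = (-7.97×10⁻⁶ C)(7.34×10⁵ V) = -5.85 J.

-5.85 J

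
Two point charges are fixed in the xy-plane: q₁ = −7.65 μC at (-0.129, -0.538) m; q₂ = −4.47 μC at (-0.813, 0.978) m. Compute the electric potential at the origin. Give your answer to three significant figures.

-1.56×10⁵ V

Electric potential is a scalar, so the contributions from each charge add algebraically: V = Σ kqᵢ/rᵢ.
Distances from the field point to each charge: r₁ = 0.553 m, r₂ = 1.27 m.
V = k[(-7.65×10⁻⁶)/(0.553) + (-4.47×10⁻⁶)/(1.27)] = -1.56×10⁵ V.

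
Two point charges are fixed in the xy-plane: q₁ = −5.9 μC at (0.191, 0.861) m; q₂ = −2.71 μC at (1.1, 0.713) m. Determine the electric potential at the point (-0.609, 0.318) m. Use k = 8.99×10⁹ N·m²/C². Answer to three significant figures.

Electric potential is a scalar, so the contributions from each charge add algebraically: V = Σ kqᵢ/rᵢ.
Distances from the field point to each charge: r₁ = 0.967 m, r₂ = 1.75 m.
V = k[(-5.90×10⁻⁶)/(0.967) + (-2.71×10⁻⁶)/(1.75)] = -6.87×10⁴ V.

-6.87×10⁴ V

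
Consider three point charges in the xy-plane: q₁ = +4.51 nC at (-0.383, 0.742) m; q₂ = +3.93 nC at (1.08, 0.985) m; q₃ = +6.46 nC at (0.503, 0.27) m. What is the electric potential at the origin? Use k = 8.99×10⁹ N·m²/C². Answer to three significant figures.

174 V

Electric potential is a scalar, so the contributions from each charge add algebraically: V = Σ kqᵢ/rᵢ.
Distances from the field point to each charge: r₁ = 0.835 m, r₂ = 1.46 m, r₃ = 0.571 m.
V = k[(4.51×10⁻⁹)/(0.835) + (3.93×10⁻⁹)/(1.46) + (6.46×10⁻⁹)/(0.571)] = 174 V.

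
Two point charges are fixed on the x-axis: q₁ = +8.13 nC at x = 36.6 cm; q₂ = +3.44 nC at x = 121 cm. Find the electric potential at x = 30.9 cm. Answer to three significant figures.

1320 V

Electric potential is a scalar, so the contributions from each charge add algebraically: V = Σ kqᵢ/rᵢ.
Distances from the field point to each charge: r₁ = 0.0570 m, r₂ = 0.901 m.
V = k[(8.13×10⁻⁹)/(0.0570) + (3.44×10⁻⁹)/(0.901)] = 1320 V.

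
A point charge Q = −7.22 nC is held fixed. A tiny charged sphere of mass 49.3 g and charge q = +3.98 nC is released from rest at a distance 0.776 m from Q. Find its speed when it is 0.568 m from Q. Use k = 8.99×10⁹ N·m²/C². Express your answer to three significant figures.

Only the electrostatic force acts, so mechanical energy is conserved: ½mv² = U₁ − U₂ = kQq(1/r₁ − 1/r₂).
U₁ − U₂ = (8.99×10⁹ N·m²/C²)(-7.22×10⁻⁹ C)(3.98×10⁻⁹ C)(1/0.776 − 1/0.568) = 1.22×10⁻⁷ J.
v = √(2·1.22×10⁻⁷/0.0493) = 2.22×10⁻³ m/s.

2.22×10⁻³ m/s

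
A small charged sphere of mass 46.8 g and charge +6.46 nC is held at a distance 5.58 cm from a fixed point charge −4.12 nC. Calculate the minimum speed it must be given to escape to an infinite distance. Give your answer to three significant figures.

To just escape, total mechanical energy must reach zero at infinity: ½mv²_min + U = 0, so ½mv²_min = −U = |kQq|/r.
|U| = |kQq|/r = (8.99×10⁹ N·m²/C²)(4.12×10⁻⁹)(6.46×10⁻⁹)/(0.0558) = 4.29×10⁻⁶ J.
v_min = √(2|U|/m) = √(2·4.29×10⁻⁶/0.0468) = 0.0135 m/s.

0.0135 m/s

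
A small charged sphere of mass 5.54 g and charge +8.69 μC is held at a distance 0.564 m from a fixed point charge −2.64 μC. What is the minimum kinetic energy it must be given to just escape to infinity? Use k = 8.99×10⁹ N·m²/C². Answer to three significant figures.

To just escape, total mechanical energy must reach zero at infinity: ½mv²_min + U = 0, so ½mv²_min = −U = |kQq|/r.
|U| = |kQq|/r = (8.99×10⁹ N·m²/C²)(2.64×10⁻⁶)(8.69×10⁻⁶)/(0.564) = 0.366 J.

0.366 J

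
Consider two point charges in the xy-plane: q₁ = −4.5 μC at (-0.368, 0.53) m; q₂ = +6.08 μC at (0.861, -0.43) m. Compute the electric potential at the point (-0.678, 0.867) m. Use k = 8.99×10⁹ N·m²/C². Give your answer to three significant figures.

-6.12×10⁴ V

The total potential is the scalar sum of each charge's contribution, V = Σ kqᵢ/rᵢ.
Distances from the field point to each charge: r₁ = 0.458 m, r₂ = 2.01 m.
V = k[(-4.50×10⁻⁶)/(0.458) + (6.08×10⁻⁶)/(2.01)] = -6.12×10⁴ V.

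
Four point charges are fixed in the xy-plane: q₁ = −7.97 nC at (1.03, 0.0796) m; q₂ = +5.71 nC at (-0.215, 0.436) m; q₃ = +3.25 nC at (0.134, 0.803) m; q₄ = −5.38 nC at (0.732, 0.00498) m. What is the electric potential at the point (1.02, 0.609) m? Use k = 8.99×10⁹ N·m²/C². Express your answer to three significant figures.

Electric potential is a scalar, so the contributions from each charge add algebraically: V = Σ kqᵢ/rᵢ.
Distances from the field point to each charge: r₁ = 0.529 m, r₂ = 1.25 m, r₃ = 0.907 m, r₄ = 0.669 m.
V = k[(-7.97×10⁻⁹)/(0.529) + (5.71×10⁻⁹)/(1.25) + (3.25×10⁻⁹)/(0.907) + (-5.38×10⁻⁹)/(0.669)] = -134 V.

-134 V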